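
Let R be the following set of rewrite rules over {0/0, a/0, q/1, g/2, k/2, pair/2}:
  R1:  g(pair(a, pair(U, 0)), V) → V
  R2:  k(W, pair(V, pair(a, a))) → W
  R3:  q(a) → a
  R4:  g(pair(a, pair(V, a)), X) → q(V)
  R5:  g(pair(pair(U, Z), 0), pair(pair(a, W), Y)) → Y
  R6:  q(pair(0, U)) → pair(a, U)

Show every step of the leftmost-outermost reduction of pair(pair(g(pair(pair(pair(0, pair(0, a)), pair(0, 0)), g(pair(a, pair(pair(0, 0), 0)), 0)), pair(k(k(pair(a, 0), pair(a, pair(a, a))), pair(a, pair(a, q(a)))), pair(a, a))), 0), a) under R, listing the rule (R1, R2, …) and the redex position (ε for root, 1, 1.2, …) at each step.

1. pair(pair(g(pair(pair(pair(0, pair(0, a)), pair(0, 0)), g(pair(a, pair(pair(0, 0), 0)), 0)), pair(k(k(pair(a, 0), pair(a, pair(a, a))), pair(a, pair(a, q(a)))), pair(a, a))), 0), a)  →  pair(pair(g(pair(pair(pair(0, pair(0, a)), pair(0, 0)), 0), pair(k(k(pair(a, 0), pair(a, pair(a, a))), pair(a, pair(a, q(a)))), pair(a, a))), 0), a)   [R1 at 1.1.1.2]
2. pair(pair(g(pair(pair(pair(0, pair(0, a)), pair(0, 0)), 0), pair(k(k(pair(a, 0), pair(a, pair(a, a))), pair(a, pair(a, q(a)))), pair(a, a))), 0), a)  →  pair(pair(g(pair(pair(pair(0, pair(0, a)), pair(0, 0)), 0), pair(k(pair(a, 0), pair(a, pair(a, q(a)))), pair(a, a))), 0), a)   [R2 at 1.1.2.1.1]
3. pair(pair(g(pair(pair(pair(0, pair(0, a)), pair(0, 0)), 0), pair(k(pair(a, 0), pair(a, pair(a, q(a)))), pair(a, a))), 0), a)  →  pair(pair(g(pair(pair(pair(0, pair(0, a)), pair(0, 0)), 0), pair(k(pair(a, 0), pair(a, pair(a, a))), pair(a, a))), 0), a)   [R3 at 1.1.2.1.2.2.2]
4. pair(pair(g(pair(pair(pair(0, pair(0, a)), pair(0, 0)), 0), pair(k(pair(a, 0), pair(a, pair(a, a))), pair(a, a))), 0), a)  →  pair(pair(g(pair(pair(pair(0, pair(0, a)), pair(0, 0)), 0), pair(pair(a, 0), pair(a, a))), 0), a)   [R2 at 1.1.2.1]
5. pair(pair(g(pair(pair(pair(0, pair(0, a)), pair(0, 0)), 0), pair(pair(a, 0), pair(a, a))), 0), a)  →  pair(pair(pair(a, a), 0), a)   [R5 at 1.1]

pair(pair(pair(a, a), 0), a)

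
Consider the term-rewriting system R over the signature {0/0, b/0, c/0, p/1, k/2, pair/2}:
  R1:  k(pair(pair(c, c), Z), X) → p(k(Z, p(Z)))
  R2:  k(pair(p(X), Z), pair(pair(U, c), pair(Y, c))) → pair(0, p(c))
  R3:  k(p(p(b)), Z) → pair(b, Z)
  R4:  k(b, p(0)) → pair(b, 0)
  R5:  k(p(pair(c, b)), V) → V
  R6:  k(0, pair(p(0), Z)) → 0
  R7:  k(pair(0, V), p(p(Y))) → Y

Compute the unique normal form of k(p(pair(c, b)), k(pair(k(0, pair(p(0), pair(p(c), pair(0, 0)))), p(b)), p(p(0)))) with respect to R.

1. k(p(pair(c, b)), k(pair(k(0, pair(p(0), pair(p(c), pair(0, 0)))), p(b)), p(p(0))))  →  k(pair(k(0, pair(p(0), pair(p(c), pair(0, 0)))), p(b)), p(p(0)))   [R5 at ε]
2. k(pair(k(0, pair(p(0), pair(p(c), pair(0, 0)))), p(b)), p(p(0)))  →  k(pair(0, p(b)), p(p(0)))   [R6 at 1.1]
3. k(pair(0, p(b)), p(p(0)))  →  0   [R7 at ε]

0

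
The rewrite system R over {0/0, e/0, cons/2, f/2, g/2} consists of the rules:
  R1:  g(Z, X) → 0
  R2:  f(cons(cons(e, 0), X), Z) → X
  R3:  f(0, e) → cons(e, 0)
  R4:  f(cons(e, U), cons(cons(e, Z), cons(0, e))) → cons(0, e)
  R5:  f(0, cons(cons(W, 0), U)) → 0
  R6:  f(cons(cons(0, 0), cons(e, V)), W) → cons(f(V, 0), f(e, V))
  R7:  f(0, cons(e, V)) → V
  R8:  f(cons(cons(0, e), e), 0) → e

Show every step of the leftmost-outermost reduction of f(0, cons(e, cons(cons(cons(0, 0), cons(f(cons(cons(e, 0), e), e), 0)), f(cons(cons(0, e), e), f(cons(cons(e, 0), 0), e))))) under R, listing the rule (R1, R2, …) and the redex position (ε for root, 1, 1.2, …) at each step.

cons(cons(cons(0, 0), cons(e, 0)), e)

1. f(0, cons(e, cons(cons(cons(0, 0), cons(f(cons(cons(e, 0), e), e), 0)), f(cons(cons(0, e), e), f(cons(cons(e, 0), 0), e)))))  →  cons(cons(cons(0, 0), cons(f(cons(cons(e, 0), e), e), 0)), f(cons(cons(0, e), e), f(cons(cons(e, 0), 0), e)))   [R7 at ε]
2. cons(cons(cons(0, 0), cons(f(cons(cons(e, 0), e), e), 0)), f(cons(cons(0, e), e), f(cons(cons(e, 0), 0), e)))  →  cons(cons(cons(0, 0), cons(e, 0)), f(cons(cons(0, e), e), f(cons(cons(e, 0), 0), e)))   [R2 at 1.2.1]
3. cons(cons(cons(0, 0), cons(e, 0)), f(cons(cons(0, e), e), f(cons(cons(e, 0), 0), e)))  →  cons(cons(cons(0, 0), cons(e, 0)), f(cons(cons(0, e), e), 0))   [R2 at 2.2]
4. cons(cons(cons(0, 0), cons(e, 0)), f(cons(cons(0, e), e), 0))  →  cons(cons(cons(0, 0), cons(e, 0)), e)   [R8 at 2]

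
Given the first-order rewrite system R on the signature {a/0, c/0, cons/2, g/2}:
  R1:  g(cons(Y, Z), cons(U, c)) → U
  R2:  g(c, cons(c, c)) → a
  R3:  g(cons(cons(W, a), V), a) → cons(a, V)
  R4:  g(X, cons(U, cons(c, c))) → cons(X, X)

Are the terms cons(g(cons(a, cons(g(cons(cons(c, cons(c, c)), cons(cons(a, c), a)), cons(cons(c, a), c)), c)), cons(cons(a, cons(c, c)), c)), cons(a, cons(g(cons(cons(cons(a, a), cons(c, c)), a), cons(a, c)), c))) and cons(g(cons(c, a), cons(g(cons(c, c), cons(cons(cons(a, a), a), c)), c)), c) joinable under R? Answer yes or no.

no — NF(t₁) = cons(cons(a, cons(c, c)), cons(a, cons(a, c))), NF(t₂) = cons(cons(cons(a, a), a), c)

Reduce t₁ = cons(g(cons(a, cons(g(cons(cons(c, cons(c, c)), cons(cons(a, c), a)), cons(cons(c, a), c)), c)), cons(cons(a, cons(c, c)), c)), cons(a, cons(g(cons(cons(cons(a, a), cons(c, c)), a), cons(a, c)), c))):
1. cons(g(cons(a, cons(g(cons(cons(c, cons(c, c)), cons(cons(a, c), a)), cons(cons(c, a), c)), c)), cons(cons(a, cons(c, c)), c)), cons(a, cons(g(cons(cons(cons(a, a), cons(c, c)), a), cons(a, c)), c)))  →  cons(cons(a, cons(c, c)), cons(a, cons(g(cons(cons(cons(a, a), cons(c, c)), a), cons(a, c)), c)))   [R1 at 1]
2. cons(cons(a, cons(c, c)), cons(a, cons(g(cons(cons(cons(a, a), cons(c, c)), a), cons(a, c)), c)))  →  cons(cons(a, cons(c, c)), cons(a, cons(a, c)))   [R1 at 2.2.1]

Reduce t₂ = cons(g(cons(c, a), cons(g(cons(c, c), cons(cons(cons(a, a), a), c)), c)), c):
1. cons(g(cons(c, a), cons(g(cons(c, c), cons(cons(cons(a, a), a), c)), c)), c)  →  cons(g(cons(c, c), cons(cons(cons(a, a), a), c)), c)   [R1 at 1]
2. cons(g(cons(c, c), cons(cons(cons(a, a), a), c)), c)  →  cons(cons(cons(a, a), a), c)   [R1 at 1]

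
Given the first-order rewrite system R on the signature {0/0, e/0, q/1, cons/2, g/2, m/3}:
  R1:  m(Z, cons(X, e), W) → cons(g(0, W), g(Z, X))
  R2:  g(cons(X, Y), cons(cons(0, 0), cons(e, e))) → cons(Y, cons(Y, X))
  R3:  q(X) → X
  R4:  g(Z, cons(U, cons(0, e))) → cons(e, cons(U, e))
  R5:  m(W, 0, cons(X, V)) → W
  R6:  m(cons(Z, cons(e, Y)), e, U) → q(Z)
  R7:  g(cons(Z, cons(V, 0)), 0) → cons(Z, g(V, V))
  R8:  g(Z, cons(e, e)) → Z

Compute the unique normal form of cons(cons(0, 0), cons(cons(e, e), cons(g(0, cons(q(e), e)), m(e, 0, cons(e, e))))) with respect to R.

1. cons(cons(0, 0), cons(cons(e, e), cons(g(0, cons(q(e), e)), m(e, 0, cons(e, e)))))  →  cons(cons(0, 0), cons(cons(e, e), cons(g(0, cons(e, e)), m(e, 0, cons(e, e)))))   [R3 at 2.2.1.2.1]
2. cons(cons(0, 0), cons(cons(e, e), cons(g(0, cons(e, e)), m(e, 0, cons(e, e)))))  →  cons(cons(0, 0), cons(cons(e, e), cons(0, m(e, 0, cons(e, e)))))   [R8 at 2.2.1]
3. cons(cons(0, 0), cons(cons(e, e), cons(0, m(e, 0, cons(e, e)))))  →  cons(cons(0, 0), cons(cons(e, e), cons(0, e)))   [R5 at 2.2.2]

cons(cons(0, 0), cons(cons(e, e), cons(0, e)))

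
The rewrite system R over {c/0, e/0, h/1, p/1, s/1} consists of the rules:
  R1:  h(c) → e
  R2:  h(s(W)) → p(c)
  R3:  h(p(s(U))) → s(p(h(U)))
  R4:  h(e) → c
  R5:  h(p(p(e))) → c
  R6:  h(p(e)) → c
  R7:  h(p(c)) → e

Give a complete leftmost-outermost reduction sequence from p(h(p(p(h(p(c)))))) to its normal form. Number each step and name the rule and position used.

p(c)

1. p(h(p(p(h(p(c))))))  →  p(h(p(p(e))))   [R7 at 1.1.1.1]
2. p(h(p(p(e))))  →  p(c)   [R5 at 1]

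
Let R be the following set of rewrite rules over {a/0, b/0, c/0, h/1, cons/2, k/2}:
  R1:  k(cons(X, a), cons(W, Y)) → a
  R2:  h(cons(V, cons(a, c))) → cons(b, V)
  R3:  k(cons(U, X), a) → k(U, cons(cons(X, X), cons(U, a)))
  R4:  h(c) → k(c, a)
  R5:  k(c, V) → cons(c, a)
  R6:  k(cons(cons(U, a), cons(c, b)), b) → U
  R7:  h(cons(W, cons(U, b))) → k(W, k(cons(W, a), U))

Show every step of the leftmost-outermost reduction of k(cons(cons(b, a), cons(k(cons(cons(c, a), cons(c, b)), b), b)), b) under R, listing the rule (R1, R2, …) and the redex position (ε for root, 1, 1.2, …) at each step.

b

1. k(cons(cons(b, a), cons(k(cons(cons(c, a), cons(c, b)), b), b)), b)  →  k(cons(cons(b, a), cons(c, b)), b)   [R6 at 1.2.1]
2. k(cons(cons(b, a), cons(c, b)), b)  →  b   [R6 at ε]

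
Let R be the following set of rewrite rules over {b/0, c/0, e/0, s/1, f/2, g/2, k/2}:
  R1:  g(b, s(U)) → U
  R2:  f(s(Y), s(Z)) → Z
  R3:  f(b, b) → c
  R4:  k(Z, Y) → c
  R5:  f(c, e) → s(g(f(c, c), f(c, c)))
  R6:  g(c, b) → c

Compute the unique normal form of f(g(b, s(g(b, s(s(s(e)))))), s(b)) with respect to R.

1. f(g(b, s(g(b, s(s(s(e)))))), s(b))  →  f(g(b, s(s(s(e)))), s(b))   [R1 at 1]
2. f(g(b, s(s(s(e)))), s(b))  →  f(s(s(e)), s(b))   [R1 at 1]
3. f(s(s(e)), s(b))  →  b   [R2 at ε]

b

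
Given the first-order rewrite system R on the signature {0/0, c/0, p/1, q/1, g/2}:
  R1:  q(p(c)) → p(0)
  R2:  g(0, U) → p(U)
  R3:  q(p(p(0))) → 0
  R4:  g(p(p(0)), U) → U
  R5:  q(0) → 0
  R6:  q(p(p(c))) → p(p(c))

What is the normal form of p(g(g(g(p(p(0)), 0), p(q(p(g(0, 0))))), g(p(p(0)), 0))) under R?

p(0)

1. p(g(g(g(p(p(0)), 0), p(q(p(g(0, 0))))), g(p(p(0)), 0)))  →  p(g(g(0, p(q(p(g(0, 0))))), g(p(p(0)), 0)))   [R4 at 1.1.1]
2. p(g(g(0, p(q(p(g(0, 0))))), g(p(p(0)), 0)))  →  p(g(p(p(q(p(g(0, 0))))), g(p(p(0)), 0)))   [R2 at 1.1]
3. p(g(p(p(q(p(g(0, 0))))), g(p(p(0)), 0)))  →  p(g(p(p(q(p(p(0))))), g(p(p(0)), 0)))   [R2 at 1.1.1.1.1.1]
4. p(g(p(p(q(p(p(0))))), g(p(p(0)), 0)))  →  p(g(p(p(0)), g(p(p(0)), 0)))   [R3 at 1.1.1.1]
5. p(g(p(p(0)), g(p(p(0)), 0)))  →  p(g(p(p(0)), 0))   [R4 at 1]
6. p(g(p(p(0)), 0))  →  p(0)   [R4 at 1]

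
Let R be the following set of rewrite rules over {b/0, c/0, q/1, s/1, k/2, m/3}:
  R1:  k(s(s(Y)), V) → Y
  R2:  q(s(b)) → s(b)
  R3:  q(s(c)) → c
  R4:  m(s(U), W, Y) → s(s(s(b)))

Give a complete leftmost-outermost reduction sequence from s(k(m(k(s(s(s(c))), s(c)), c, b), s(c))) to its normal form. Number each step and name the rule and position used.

1. s(k(m(k(s(s(s(c))), s(c)), c, b), s(c)))  →  s(k(m(s(c), c, b), s(c)))   [R1 at 1.1.1]
2. s(k(m(s(c), c, b), s(c)))  →  s(k(s(s(s(b))), s(c)))   [R4 at 1.1]
3. s(k(s(s(s(b))), s(c)))  →  s(s(b))   [R1 at 1]

s(s(b))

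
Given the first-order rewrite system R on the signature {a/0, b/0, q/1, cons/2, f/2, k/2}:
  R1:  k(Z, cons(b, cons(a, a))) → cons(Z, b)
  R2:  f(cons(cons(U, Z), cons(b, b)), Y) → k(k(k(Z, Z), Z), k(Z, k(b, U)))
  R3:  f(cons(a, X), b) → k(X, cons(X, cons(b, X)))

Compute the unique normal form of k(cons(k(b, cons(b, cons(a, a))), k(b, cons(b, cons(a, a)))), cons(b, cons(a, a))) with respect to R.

1. k(cons(k(b, cons(b, cons(a, a))), k(b, cons(b, cons(a, a)))), cons(b, cons(a, a)))  →  cons(cons(k(b, cons(b, cons(a, a))), k(b, cons(b, cons(a, a)))), b)   [R1 at ε]
2. cons(cons(k(b, cons(b, cons(a, a))), k(b, cons(b, cons(a, a)))), b)  →  cons(cons(cons(b, b), k(b, cons(b, cons(a, a)))), b)   [R1 at 1.1]
3. cons(cons(cons(b, b), k(b, cons(b, cons(a, a)))), b)  →  cons(cons(cons(b, b), cons(b, b)), b)   [R1 at 1.2]

cons(cons(cons(b, b), cons(b, b)), b)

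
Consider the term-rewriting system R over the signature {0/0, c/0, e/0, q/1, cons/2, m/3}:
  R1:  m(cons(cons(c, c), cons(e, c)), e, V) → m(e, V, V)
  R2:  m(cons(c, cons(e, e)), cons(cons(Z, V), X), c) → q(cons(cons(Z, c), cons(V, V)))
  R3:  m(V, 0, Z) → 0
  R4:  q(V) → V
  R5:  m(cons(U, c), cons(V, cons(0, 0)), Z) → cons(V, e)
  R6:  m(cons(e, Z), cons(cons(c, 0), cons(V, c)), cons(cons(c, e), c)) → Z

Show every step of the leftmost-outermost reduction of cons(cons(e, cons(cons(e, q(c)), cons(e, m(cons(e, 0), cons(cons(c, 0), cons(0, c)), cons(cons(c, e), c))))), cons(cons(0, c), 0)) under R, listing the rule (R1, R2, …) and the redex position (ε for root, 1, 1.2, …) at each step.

1. cons(cons(e, cons(cons(e, q(c)), cons(e, m(cons(e, 0), cons(cons(c, 0), cons(0, c)), cons(cons(c, e), c))))), cons(cons(0, c), 0))  →  cons(cons(e, cons(cons(e, c), cons(e, m(cons(e, 0), cons(cons(c, 0), cons(0, c)), cons(cons(c, e), c))))), cons(cons(0, c), 0))   [R4 at 1.2.1.2]
2. cons(cons(e, cons(cons(e, c), cons(e, m(cons(e, 0), cons(cons(c, 0), cons(0, c)), cons(cons(c, e), c))))), cons(cons(0, c), 0))  →  cons(cons(e, cons(cons(e, c), cons(e, 0))), cons(cons(0, c), 0))   [R6 at 1.2.2.2]

cons(cons(e, cons(cons(e, c), cons(e, 0))), cons(cons(0, c), 0))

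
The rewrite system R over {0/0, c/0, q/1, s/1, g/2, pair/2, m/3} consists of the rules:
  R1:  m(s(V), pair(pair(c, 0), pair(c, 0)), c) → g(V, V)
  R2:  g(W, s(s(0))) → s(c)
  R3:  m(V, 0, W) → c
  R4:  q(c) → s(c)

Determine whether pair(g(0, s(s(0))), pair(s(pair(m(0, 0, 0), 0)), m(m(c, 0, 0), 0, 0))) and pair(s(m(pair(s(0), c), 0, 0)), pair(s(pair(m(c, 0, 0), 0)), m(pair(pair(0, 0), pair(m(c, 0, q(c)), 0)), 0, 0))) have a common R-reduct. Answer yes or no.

Reduce t₁ = pair(g(0, s(s(0))), pair(s(pair(m(0, 0, 0), 0)), m(m(c, 0, 0), 0, 0))):
1. pair(g(0, s(s(0))), pair(s(pair(m(0, 0, 0), 0)), m(m(c, 0, 0), 0, 0)))  →  pair(s(c), pair(s(pair(m(0, 0, 0), 0)), m(m(c, 0, 0), 0, 0)))   [R2 at 1]
2. pair(s(c), pair(s(pair(m(0, 0, 0), 0)), m(m(c, 0, 0), 0, 0)))  →  pair(s(c), pair(s(pair(c, 0)), m(m(c, 0, 0), 0, 0)))   [R3 at 2.1.1.1]
3. pair(s(c), pair(s(pair(c, 0)), m(m(c, 0, 0), 0, 0)))  →  pair(s(c), pair(s(pair(c, 0)), c))   [R3 at 2.2]

Reduce t₂ = pair(s(m(pair(s(0), c), 0, 0)), pair(s(pair(m(c, 0, 0), 0)), m(pair(pair(0, 0), pair(m(c, 0, q(c)), 0)), 0, 0))):
1. pair(s(m(pair(s(0), c), 0, 0)), pair(s(pair(m(c, 0, 0), 0)), m(pair(pair(0, 0), pair(m(c, 0, q(c)), 0)), 0, 0)))  →  pair(s(c), pair(s(pair(m(c, 0, 0), 0)), m(pair(pair(0, 0), pair(m(c, 0, q(c)), 0)), 0, 0)))   [R3 at 1.1]
2. pair(s(c), pair(s(pair(m(c, 0, 0), 0)), m(pair(pair(0, 0), pair(m(c, 0, q(c)), 0)), 0, 0)))  →  pair(s(c), pair(s(pair(c, 0)), m(pair(pair(0, 0), pair(m(c, 0, q(c)), 0)), 0, 0)))   [R3 at 2.1.1.1]
3. pair(s(c), pair(s(pair(c, 0)), m(pair(pair(0, 0), pair(m(c, 0, q(c)), 0)), 0, 0)))  →  pair(s(c), pair(s(pair(c, 0)), c))   [R3 at 2.2]

yes — NF(t₁) = pair(s(c), pair(s(pair(c, 0)), c)), NF(t₂) = pair(s(c), pair(s(pair(c, 0)), c))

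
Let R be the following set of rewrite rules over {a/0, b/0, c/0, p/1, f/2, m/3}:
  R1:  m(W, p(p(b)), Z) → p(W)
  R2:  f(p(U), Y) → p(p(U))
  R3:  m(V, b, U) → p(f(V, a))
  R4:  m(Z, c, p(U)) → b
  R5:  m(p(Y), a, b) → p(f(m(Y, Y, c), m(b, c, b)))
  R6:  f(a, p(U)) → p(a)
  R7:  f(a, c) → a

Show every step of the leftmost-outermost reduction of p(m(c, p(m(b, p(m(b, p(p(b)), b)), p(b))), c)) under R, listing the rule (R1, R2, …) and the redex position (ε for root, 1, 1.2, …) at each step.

p(p(c))

1. p(m(c, p(m(b, p(m(b, p(p(b)), b)), p(b))), c))  →  p(m(c, p(m(b, p(p(b)), p(b))), c))   [R1 at 1.2.1.2.1]
2. p(m(c, p(m(b, p(p(b)), p(b))), c))  →  p(m(c, p(p(b)), c))   [R1 at 1.2.1]
3. p(m(c, p(p(b)), c))  →  p(p(c))   [R1 at 1]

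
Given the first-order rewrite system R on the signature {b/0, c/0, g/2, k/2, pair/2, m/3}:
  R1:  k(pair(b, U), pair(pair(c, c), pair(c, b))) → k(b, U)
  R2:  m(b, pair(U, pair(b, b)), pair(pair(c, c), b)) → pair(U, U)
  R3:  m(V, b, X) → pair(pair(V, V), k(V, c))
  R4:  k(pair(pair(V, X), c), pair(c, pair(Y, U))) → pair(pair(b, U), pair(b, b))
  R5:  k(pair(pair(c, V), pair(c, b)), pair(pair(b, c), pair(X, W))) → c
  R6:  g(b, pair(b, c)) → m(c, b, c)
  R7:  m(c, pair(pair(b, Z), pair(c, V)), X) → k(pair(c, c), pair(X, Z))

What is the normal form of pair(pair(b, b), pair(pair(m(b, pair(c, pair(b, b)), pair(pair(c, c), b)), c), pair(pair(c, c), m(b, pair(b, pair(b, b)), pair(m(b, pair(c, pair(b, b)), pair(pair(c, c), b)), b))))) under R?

pair(pair(b, b), pair(pair(pair(c, c), c), pair(pair(c, c), pair(b, b))))

1. pair(pair(b, b), pair(pair(m(b, pair(c, pair(b, b)), pair(pair(c, c), b)), c), pair(pair(c, c), m(b, pair(b, pair(b, b)), pair(m(b, pair(c, pair(b, b)), pair(pair(c, c), b)), b)))))  →  pair(pair(b, b), pair(pair(pair(c, c), c), pair(pair(c, c), m(b, pair(b, pair(b, b)), pair(m(b, pair(c, pair(b, b)), pair(pair(c, c), b)), b)))))   [R2 at 2.1.1]
2. pair(pair(b, b), pair(pair(pair(c, c), c), pair(pair(c, c), m(b, pair(b, pair(b, b)), pair(m(b, pair(c, pair(b, b)), pair(pair(c, c), b)), b)))))  →  pair(pair(b, b), pair(pair(pair(c, c), c), pair(pair(c, c), m(b, pair(b, pair(b, b)), pair(pair(c, c), b)))))   [R2 at 2.2.2.3.1]
3. pair(pair(b, b), pair(pair(pair(c, c), c), pair(pair(c, c), m(b, pair(b, pair(b, b)), pair(pair(c, c), b)))))  →  pair(pair(b, b), pair(pair(pair(c, c), c), pair(pair(c, c), pair(b, b))))   [R2 at 2.2.2]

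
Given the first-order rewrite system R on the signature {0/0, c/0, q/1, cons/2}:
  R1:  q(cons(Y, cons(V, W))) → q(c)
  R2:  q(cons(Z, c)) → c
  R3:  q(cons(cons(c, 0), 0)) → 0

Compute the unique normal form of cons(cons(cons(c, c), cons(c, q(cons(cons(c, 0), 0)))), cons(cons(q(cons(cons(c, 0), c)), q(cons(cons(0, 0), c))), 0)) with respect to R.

1. cons(cons(cons(c, c), cons(c, q(cons(cons(c, 0), 0)))), cons(cons(q(cons(cons(c, 0), c)), q(cons(cons(0, 0), c))), 0))  →  cons(cons(cons(c, c), cons(c, 0)), cons(cons(q(cons(cons(c, 0), c)), q(cons(cons(0, 0), c))), 0))   [R3 at 1.2.2]
2. cons(cons(cons(c, c), cons(c, 0)), cons(cons(q(cons(cons(c, 0), c)), q(cons(cons(0, 0), c))), 0))  →  cons(cons(cons(c, c), cons(c, 0)), cons(cons(c, q(cons(cons(0, 0), c))), 0))   [R2 at 2.1.1]
3. cons(cons(cons(c, c), cons(c, 0)), cons(cons(c, q(cons(cons(0, 0), c))), 0))  →  cons(cons(cons(c, c), cons(c, 0)), cons(cons(c, c), 0))   [R2 at 2.1.2]

cons(cons(cons(c, c), cons(c, 0)), cons(cons(c, c), 0))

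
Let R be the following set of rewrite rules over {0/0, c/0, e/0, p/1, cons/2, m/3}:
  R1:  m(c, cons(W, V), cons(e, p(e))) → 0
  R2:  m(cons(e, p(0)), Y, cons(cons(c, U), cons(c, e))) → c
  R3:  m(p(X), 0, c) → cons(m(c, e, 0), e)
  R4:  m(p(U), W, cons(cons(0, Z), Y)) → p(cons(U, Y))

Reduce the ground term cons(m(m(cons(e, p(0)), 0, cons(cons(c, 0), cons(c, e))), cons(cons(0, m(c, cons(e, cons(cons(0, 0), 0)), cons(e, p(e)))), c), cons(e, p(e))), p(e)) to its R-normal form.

1. cons(m(m(cons(e, p(0)), 0, cons(cons(c, 0), cons(c, e))), cons(cons(0, m(c, cons(e, cons(cons(0, 0), 0)), cons(e, p(e)))), c), cons(e, p(e))), p(e))  →  cons(m(c, cons(cons(0, m(c, cons(e, cons(cons(0, 0), 0)), cons(e, p(e)))), c), cons(e, p(e))), p(e))   [R2 at 1.1]
2. cons(m(c, cons(cons(0, m(c, cons(e, cons(cons(0, 0), 0)), cons(e, p(e)))), c), cons(e, p(e))), p(e))  →  cons(0, p(e))   [R1 at 1]

cons(0, p(e))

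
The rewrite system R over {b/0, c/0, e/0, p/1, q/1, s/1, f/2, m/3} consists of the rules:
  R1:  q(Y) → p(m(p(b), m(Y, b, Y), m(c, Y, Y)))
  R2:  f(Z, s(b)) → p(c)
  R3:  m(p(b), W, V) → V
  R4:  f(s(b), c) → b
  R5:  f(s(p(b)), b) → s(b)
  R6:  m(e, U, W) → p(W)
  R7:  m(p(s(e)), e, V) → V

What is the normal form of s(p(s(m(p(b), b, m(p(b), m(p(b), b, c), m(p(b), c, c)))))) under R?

1. s(p(s(m(p(b), b, m(p(b), m(p(b), b, c), m(p(b), c, c))))))  →  s(p(s(m(p(b), m(p(b), b, c), m(p(b), c, c)))))   [R3 at 1.1.1]
2. s(p(s(m(p(b), m(p(b), b, c), m(p(b), c, c)))))  →  s(p(s(m(p(b), c, c))))   [R3 at 1.1.1]
3. s(p(s(m(p(b), c, c))))  →  s(p(s(c)))   [R3 at 1.1.1]

s(p(s(c)))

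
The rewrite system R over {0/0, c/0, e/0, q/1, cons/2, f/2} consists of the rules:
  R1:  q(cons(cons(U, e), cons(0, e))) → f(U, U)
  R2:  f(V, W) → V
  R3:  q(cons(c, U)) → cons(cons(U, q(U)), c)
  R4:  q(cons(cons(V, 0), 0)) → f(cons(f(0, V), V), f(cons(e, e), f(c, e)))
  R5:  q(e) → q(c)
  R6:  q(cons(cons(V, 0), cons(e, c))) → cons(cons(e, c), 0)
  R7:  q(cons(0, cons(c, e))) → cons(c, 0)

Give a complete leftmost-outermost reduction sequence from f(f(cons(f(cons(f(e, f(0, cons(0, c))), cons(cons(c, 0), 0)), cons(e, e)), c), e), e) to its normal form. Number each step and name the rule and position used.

cons(cons(e, cons(cons(c, 0), 0)), c)

1. f(f(cons(f(cons(f(e, f(0, cons(0, c))), cons(cons(c, 0), 0)), cons(e, e)), c), e), e)  →  f(cons(f(cons(f(e, f(0, cons(0, c))), cons(cons(c, 0), 0)), cons(e, e)), c), e)   [R2 at ε]
2. f(cons(f(cons(f(e, f(0, cons(0, c))), cons(cons(c, 0), 0)), cons(e, e)), c), e)  →  cons(f(cons(f(e, f(0, cons(0, c))), cons(cons(c, 0), 0)), cons(e, e)), c)   [R2 at ε]
3. cons(f(cons(f(e, f(0, cons(0, c))), cons(cons(c, 0), 0)), cons(e, e)), c)  →  cons(cons(f(e, f(0, cons(0, c))), cons(cons(c, 0), 0)), c)   [R2 at 1]
4. cons(cons(f(e, f(0, cons(0, c))), cons(cons(c, 0), 0)), c)  →  cons(cons(e, cons(cons(c, 0), 0)), c)   [R2 at 1.1]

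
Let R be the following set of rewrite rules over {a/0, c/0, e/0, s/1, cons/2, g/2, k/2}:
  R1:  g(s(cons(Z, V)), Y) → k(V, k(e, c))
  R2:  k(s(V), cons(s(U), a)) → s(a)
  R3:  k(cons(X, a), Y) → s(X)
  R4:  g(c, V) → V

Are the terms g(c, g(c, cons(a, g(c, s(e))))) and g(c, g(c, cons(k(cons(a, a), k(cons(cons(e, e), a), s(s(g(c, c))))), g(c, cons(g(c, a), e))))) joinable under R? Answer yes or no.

no — NF(t₁) = cons(a, s(e)), NF(t₂) = cons(s(a), cons(a, e))

Reduce t₁ = g(c, g(c, cons(a, g(c, s(e))))):
1. g(c, g(c, cons(a, g(c, s(e)))))  →  g(c, cons(a, g(c, s(e))))   [R4 at ε]
2. g(c, cons(a, g(c, s(e))))  →  cons(a, g(c, s(e)))   [R4 at ε]
3. cons(a, g(c, s(e)))  →  cons(a, s(e))   [R4 at 2]

Reduce t₂ = g(c, g(c, cons(k(cons(a, a), k(cons(cons(e, e), a), s(s(g(c, c))))), g(c, cons(g(c, a), e))))):
1. g(c, g(c, cons(k(cons(a, a), k(cons(cons(e, e), a), s(s(g(c, c))))), g(c, cons(g(c, a), e)))))  →  g(c, cons(k(cons(a, a), k(cons(cons(e, e), a), s(s(g(c, c))))), g(c, cons(g(c, a), e))))   [R4 at ε]
2. g(c, cons(k(cons(a, a), k(cons(cons(e, e), a), s(s(g(c, c))))), g(c, cons(g(c, a), e))))  →  cons(k(cons(a, a), k(cons(cons(e, e), a), s(s(g(c, c))))), g(c, cons(g(c, a), e)))   [R4 at ε]
3. cons(k(cons(a, a), k(cons(cons(e, e), a), s(s(g(c, c))))), g(c, cons(g(c, a), e)))  →  cons(s(a), g(c, cons(g(c, a), e)))   [R3 at 1]
4. cons(s(a), g(c, cons(g(c, a), e)))  →  cons(s(a), cons(g(c, a), e))   [R4 at 2]
5. cons(s(a), cons(g(c, a), e))  →  cons(s(a), cons(a, e))   [R4 at 2.1]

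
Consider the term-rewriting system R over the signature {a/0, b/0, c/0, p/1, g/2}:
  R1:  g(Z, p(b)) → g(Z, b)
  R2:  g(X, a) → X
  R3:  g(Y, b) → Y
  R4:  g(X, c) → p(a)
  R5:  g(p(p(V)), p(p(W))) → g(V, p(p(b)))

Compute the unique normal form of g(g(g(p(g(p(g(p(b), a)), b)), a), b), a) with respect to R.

1. g(g(g(p(g(p(g(p(b), a)), b)), a), b), a)  →  g(g(p(g(p(g(p(b), a)), b)), a), b)   [R2 at ε]
2. g(g(p(g(p(g(p(b), a)), b)), a), b)  →  g(p(g(p(g(p(b), a)), b)), a)   [R3 at ε]
3. g(p(g(p(g(p(b), a)), b)), a)  →  p(g(p(g(p(b), a)), b))   [R2 at ε]
4. p(g(p(g(p(b), a)), b))  →  p(p(g(p(b), a)))   [R3 at 1]
5. p(p(g(p(b), a)))  →  p(p(p(b)))   [R2 at 1.1]

p(p(p(b)))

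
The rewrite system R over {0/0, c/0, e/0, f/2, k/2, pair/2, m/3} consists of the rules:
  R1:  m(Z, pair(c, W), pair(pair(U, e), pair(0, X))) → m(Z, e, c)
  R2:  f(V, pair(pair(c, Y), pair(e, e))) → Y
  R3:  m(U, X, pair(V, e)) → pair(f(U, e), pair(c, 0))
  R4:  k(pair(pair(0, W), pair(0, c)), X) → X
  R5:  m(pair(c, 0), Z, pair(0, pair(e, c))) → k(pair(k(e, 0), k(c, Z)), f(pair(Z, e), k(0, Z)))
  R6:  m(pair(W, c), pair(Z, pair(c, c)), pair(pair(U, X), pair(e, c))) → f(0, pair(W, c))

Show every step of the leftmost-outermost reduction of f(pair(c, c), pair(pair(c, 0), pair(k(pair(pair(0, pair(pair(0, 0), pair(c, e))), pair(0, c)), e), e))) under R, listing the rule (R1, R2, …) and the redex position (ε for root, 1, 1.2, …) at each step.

1. f(pair(c, c), pair(pair(c, 0), pair(k(pair(pair(0, pair(pair(0, 0), pair(c, e))), pair(0, c)), e), e)))  →  f(pair(c, c), pair(pair(c, 0), pair(e, e)))   [R4 at 2.2.1]
2. f(pair(c, c), pair(pair(c, 0), pair(e, e)))  →  0   [R2 at ε]

0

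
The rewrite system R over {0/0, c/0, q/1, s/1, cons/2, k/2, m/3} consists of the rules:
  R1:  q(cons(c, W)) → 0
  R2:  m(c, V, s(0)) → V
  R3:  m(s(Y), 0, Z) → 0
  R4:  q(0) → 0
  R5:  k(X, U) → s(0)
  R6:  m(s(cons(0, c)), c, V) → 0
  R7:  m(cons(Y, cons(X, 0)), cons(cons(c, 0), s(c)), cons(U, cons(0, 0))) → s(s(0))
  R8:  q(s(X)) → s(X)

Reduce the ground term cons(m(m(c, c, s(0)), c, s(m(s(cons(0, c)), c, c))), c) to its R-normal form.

1. cons(m(m(c, c, s(0)), c, s(m(s(cons(0, c)), c, c))), c)  →  cons(m(c, c, s(m(s(cons(0, c)), c, c))), c)   [R2 at 1.1]
2. cons(m(c, c, s(m(s(cons(0, c)), c, c))), c)  →  cons(m(c, c, s(0)), c)   [R6 at 1.3.1]
3. cons(m(c, c, s(0)), c)  →  cons(c, c)   [R2 at 1]

cons(c, c)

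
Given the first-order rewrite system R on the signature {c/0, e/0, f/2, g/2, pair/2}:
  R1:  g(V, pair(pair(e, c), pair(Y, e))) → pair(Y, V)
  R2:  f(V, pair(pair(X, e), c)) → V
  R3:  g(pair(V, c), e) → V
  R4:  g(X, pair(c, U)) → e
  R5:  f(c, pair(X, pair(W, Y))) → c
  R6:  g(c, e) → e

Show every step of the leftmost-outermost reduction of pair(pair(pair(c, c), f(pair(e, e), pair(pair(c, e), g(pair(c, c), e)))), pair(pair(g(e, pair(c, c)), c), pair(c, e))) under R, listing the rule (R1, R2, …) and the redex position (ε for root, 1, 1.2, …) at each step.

pair(pair(pair(c, c), pair(e, e)), pair(pair(e, c), pair(c, e)))

1. pair(pair(pair(c, c), f(pair(e, e), pair(pair(c, e), g(pair(c, c), e)))), pair(pair(g(e, pair(c, c)), c), pair(c, e)))  →  pair(pair(pair(c, c), f(pair(e, e), pair(pair(c, e), c))), pair(pair(g(e, pair(c, c)), c), pair(c, e)))   [R3 at 1.2.2.2]
2. pair(pair(pair(c, c), f(pair(e, e), pair(pair(c, e), c))), pair(pair(g(e, pair(c, c)), c), pair(c, e)))  →  pair(pair(pair(c, c), pair(e, e)), pair(pair(g(e, pair(c, c)), c), pair(c, e)))   [R2 at 1.2]
3. pair(pair(pair(c, c), pair(e, e)), pair(pair(g(e, pair(c, c)), c), pair(c, e)))  →  pair(pair(pair(c, c), pair(e, e)), pair(pair(e, c), pair(c, e)))   [R4 at 2.1.1]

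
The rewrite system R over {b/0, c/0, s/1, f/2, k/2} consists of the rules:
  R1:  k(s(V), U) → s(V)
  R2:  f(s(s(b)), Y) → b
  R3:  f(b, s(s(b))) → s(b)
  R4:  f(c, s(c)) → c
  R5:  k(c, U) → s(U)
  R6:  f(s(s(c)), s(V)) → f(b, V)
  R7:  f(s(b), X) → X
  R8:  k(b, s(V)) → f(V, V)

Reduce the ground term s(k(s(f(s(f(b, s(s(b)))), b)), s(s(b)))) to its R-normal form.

1. s(k(s(f(s(f(b, s(s(b)))), b)), s(s(b))))  →  s(s(f(s(f(b, s(s(b)))), b)))   [R1 at 1]
2. s(s(f(s(f(b, s(s(b)))), b)))  →  s(s(f(s(s(b)), b)))   [R3 at 1.1.1.1]
3. s(s(f(s(s(b)), b)))  →  s(s(b))   [R2 at 1.1]

s(s(b))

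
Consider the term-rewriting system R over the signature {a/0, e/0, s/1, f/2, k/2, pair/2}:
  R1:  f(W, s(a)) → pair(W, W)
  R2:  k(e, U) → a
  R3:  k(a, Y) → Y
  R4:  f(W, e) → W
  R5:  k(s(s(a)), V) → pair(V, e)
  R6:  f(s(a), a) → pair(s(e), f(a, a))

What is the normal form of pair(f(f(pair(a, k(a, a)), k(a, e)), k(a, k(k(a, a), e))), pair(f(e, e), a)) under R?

1. pair(f(f(pair(a, k(a, a)), k(a, e)), k(a, k(k(a, a), e))), pair(f(e, e), a))  →  pair(f(f(pair(a, a), k(a, e)), k(a, k(k(a, a), e))), pair(f(e, e), a))   [R3 at 1.1.1.2]
2. pair(f(f(pair(a, a), k(a, e)), k(a, k(k(a, a), e))), pair(f(e, e), a))  →  pair(f(f(pair(a, a), e), k(a, k(k(a, a), e))), pair(f(e, e), a))   [R3 at 1.1.2]
3. pair(f(f(pair(a, a), e), k(a, k(k(a, a), e))), pair(f(e, e), a))  →  pair(f(pair(a, a), k(a, k(k(a, a), e))), pair(f(e, e), a))   [R4 at 1.1]
4. pair(f(pair(a, a), k(a, k(k(a, a), e))), pair(f(e, e), a))  →  pair(f(pair(a, a), k(k(a, a), e)), pair(f(e, e), a))   [R3 at 1.2]
5. pair(f(pair(a, a), k(k(a, a), e)), pair(f(e, e), a))  →  pair(f(pair(a, a), k(a, e)), pair(f(e, e), a))   [R3 at 1.2.1]
6. pair(f(pair(a, a), k(a, e)), pair(f(e, e), a))  →  pair(f(pair(a, a), e), pair(f(e, e), a))   [R3 at 1.2]
7. pair(f(pair(a, a), e), pair(f(e, e), a))  →  pair(pair(a, a), pair(f(e, e), a))   [R4 at 1]
8. pair(pair(a, a), pair(f(e, e), a))  →  pair(pair(a, a), pair(e, a))   [R4 at 2.1]

pair(pair(a, a), pair(e, a))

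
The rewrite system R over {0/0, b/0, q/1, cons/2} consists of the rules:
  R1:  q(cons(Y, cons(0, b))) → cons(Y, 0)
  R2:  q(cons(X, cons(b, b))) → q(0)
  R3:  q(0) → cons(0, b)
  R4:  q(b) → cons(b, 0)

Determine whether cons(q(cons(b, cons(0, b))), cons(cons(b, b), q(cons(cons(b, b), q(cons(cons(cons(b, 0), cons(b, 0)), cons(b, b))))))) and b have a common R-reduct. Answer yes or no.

Reduce t₁ = cons(q(cons(b, cons(0, b))), cons(cons(b, b), q(cons(cons(b, b), q(cons(cons(cons(b, 0), cons(b, 0)), cons(b, b))))))):
1. cons(q(cons(b, cons(0, b))), cons(cons(b, b), q(cons(cons(b, b), q(cons(cons(cons(b, 0), cons(b, 0)), cons(b, b)))))))  →  cons(cons(b, 0), cons(cons(b, b), q(cons(cons(b, b), q(cons(cons(cons(b, 0), cons(b, 0)), cons(b, b)))))))   [R1 at 1]
2. cons(cons(b, 0), cons(cons(b, b), q(cons(cons(b, b), q(cons(cons(cons(b, 0), cons(b, 0)), cons(b, b)))))))  →  cons(cons(b, 0), cons(cons(b, b), q(cons(cons(b, b), q(0)))))   [R2 at 2.2.1.2]
3. cons(cons(b, 0), cons(cons(b, b), q(cons(cons(b, b), q(0)))))  →  cons(cons(b, 0), cons(cons(b, b), q(cons(cons(b, b), cons(0, b)))))   [R3 at 2.2.1.2]
4. cons(cons(b, 0), cons(cons(b, b), q(cons(cons(b, b), cons(0, b)))))  →  cons(cons(b, 0), cons(cons(b, b), cons(cons(b, b), 0)))   [R1 at 2.2]

Reduce t₂ = b:

no — NF(t₁) = cons(cons(b, 0), cons(cons(b, b), cons(cons(b, b), 0))), NF(t₂) = b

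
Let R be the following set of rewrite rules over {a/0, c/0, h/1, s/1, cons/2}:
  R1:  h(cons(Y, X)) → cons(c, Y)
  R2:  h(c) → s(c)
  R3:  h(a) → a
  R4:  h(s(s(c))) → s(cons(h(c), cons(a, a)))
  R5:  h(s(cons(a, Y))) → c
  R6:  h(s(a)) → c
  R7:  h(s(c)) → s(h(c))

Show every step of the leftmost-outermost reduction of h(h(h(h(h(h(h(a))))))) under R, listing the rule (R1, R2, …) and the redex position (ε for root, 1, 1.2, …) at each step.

a

1. h(h(h(h(h(h(h(a)))))))  →  h(h(h(h(h(h(a))))))   [R3 at 1.1.1.1.1.1]
2. h(h(h(h(h(h(a))))))  →  h(h(h(h(h(a)))))   [R3 at 1.1.1.1.1]
3. h(h(h(h(h(a)))))  →  h(h(h(h(a))))   [R3 at 1.1.1.1]
4. h(h(h(h(a))))  →  h(h(h(a)))   [R3 at 1.1.1]
5. h(h(h(a)))  →  h(h(a))   [R3 at 1.1]
6. h(h(a))  →  h(a)   [R3 at 1]
7. h(a)  →  a   [R3 at ε]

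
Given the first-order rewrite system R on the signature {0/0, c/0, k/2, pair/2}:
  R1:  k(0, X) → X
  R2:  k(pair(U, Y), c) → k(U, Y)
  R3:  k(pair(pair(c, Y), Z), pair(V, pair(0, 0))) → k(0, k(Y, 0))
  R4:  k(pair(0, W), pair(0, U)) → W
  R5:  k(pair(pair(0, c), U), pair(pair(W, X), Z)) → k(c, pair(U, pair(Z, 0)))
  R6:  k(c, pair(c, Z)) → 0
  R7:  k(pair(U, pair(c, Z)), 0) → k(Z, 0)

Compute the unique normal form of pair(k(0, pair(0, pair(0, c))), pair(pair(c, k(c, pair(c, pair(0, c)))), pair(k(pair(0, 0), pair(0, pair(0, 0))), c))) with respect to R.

pair(pair(0, pair(0, c)), pair(pair(c, 0), pair(0, c)))

1. pair(k(0, pair(0, pair(0, c))), pair(pair(c, k(c, pair(c, pair(0, c)))), pair(k(pair(0, 0), pair(0, pair(0, 0))), c)))  →  pair(pair(0, pair(0, c)), pair(pair(c, k(c, pair(c, pair(0, c)))), pair(k(pair(0, 0), pair(0, pair(0, 0))), c)))   [R1 at 1]
2. pair(pair(0, pair(0, c)), pair(pair(c, k(c, pair(c, pair(0, c)))), pair(k(pair(0, 0), pair(0, pair(0, 0))), c)))  →  pair(pair(0, pair(0, c)), pair(pair(c, 0), pair(k(pair(0, 0), pair(0, pair(0, 0))), c)))   [R6 at 2.1.2]
3. pair(pair(0, pair(0, c)), pair(pair(c, 0), pair(k(pair(0, 0), pair(0, pair(0, 0))), c)))  →  pair(pair(0, pair(0, c)), pair(pair(c, 0), pair(0, c)))   [R4 at 2.2.1]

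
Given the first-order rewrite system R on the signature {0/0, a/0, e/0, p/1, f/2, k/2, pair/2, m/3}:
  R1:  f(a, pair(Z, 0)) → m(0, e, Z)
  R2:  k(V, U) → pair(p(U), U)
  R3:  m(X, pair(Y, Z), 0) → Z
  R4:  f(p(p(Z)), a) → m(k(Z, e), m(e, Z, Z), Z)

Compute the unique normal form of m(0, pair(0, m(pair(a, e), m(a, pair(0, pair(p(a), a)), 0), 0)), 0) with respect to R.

1. m(0, pair(0, m(pair(a, e), m(a, pair(0, pair(p(a), a)), 0), 0)), 0)  →  m(pair(a, e), m(a, pair(0, pair(p(a), a)), 0), 0)   [R3 at ε]
2. m(pair(a, e), m(a, pair(0, pair(p(a), a)), 0), 0)  →  m(pair(a, e), pair(p(a), a), 0)   [R3 at 2]
3. m(pair(a, e), pair(p(a), a), 0)  →  a   [R3 at ε]

a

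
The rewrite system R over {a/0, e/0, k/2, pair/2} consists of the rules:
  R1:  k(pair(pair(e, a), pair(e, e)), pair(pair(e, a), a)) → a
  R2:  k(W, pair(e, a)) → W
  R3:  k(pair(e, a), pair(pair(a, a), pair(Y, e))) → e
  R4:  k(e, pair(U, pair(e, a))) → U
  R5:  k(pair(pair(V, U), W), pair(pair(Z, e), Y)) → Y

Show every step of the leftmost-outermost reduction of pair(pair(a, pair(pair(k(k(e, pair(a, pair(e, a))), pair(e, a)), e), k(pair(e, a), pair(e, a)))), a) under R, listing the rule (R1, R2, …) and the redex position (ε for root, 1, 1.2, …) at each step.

1. pair(pair(a, pair(pair(k(k(e, pair(a, pair(e, a))), pair(e, a)), e), k(pair(e, a), pair(e, a)))), a)  →  pair(pair(a, pair(pair(k(e, pair(a, pair(e, a))), e), k(pair(e, a), pair(e, a)))), a)   [R2 at 1.2.1.1]
2. pair(pair(a, pair(pair(k(e, pair(a, pair(e, a))), e), k(pair(e, a), pair(e, a)))), a)  →  pair(pair(a, pair(pair(a, e), k(pair(e, a), pair(e, a)))), a)   [R4 at 1.2.1.1]
3. pair(pair(a, pair(pair(a, e), k(pair(e, a), pair(e, a)))), a)  →  pair(pair(a, pair(pair(a, e), pair(e, a))), a)   [R2 at 1.2.2]

pair(pair(a, pair(pair(a, e), pair(e, a))), a)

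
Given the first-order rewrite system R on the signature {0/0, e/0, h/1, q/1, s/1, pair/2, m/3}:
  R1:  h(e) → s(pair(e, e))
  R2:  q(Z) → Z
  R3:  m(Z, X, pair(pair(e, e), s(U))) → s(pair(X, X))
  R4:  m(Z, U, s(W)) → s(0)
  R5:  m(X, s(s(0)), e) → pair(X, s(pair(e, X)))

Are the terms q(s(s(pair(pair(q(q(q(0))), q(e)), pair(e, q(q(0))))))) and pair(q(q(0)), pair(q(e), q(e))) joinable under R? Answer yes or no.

no — NF(t₁) = s(s(pair(pair(0, e), pair(e, 0)))), NF(t₂) = pair(0, pair(e, e))

Reduce t₁ = q(s(s(pair(pair(q(q(q(0))), q(e)), pair(e, q(q(0))))))):
1. q(s(s(pair(pair(q(q(q(0))), q(e)), pair(e, q(q(0)))))))  →  s(s(pair(pair(q(q(q(0))), q(e)), pair(e, q(q(0))))))   [R2 at ε]
2. s(s(pair(pair(q(q(q(0))), q(e)), pair(e, q(q(0))))))  →  s(s(pair(pair(q(q(0)), q(e)), pair(e, q(q(0))))))   [R2 at 1.1.1.1]
3. s(s(pair(pair(q(q(0)), q(e)), pair(e, q(q(0))))))  →  s(s(pair(pair(q(0), q(e)), pair(e, q(q(0))))))   [R2 at 1.1.1.1]
4. s(s(pair(pair(q(0), q(e)), pair(e, q(q(0))))))  →  s(s(pair(pair(0, q(e)), pair(e, q(q(0))))))   [R2 at 1.1.1.1]
5. s(s(pair(pair(0, q(e)), pair(e, q(q(0))))))  →  s(s(pair(pair(0, e), pair(e, q(q(0))))))   [R2 at 1.1.1.2]
6. s(s(pair(pair(0, e), pair(e, q(q(0))))))  →  s(s(pair(pair(0, e), pair(e, q(0)))))   [R2 at 1.1.2.2]
7. s(s(pair(pair(0, e), pair(e, q(0)))))  →  s(s(pair(pair(0, e), pair(e, 0))))   [R2 at 1.1.2.2]

Reduce t₂ = pair(q(q(0)), pair(q(e), q(e))):
1. pair(q(q(0)), pair(q(e), q(e)))  →  pair(q(0), pair(q(e), q(e)))   [R2 at 1]
2. pair(q(0), pair(q(e), q(e)))  →  pair(0, pair(q(e), q(e)))   [R2 at 1]
3. pair(0, pair(q(e), q(e)))  →  pair(0, pair(e, q(e)))   [R2 at 2.1]
4. pair(0, pair(e, q(e)))  →  pair(0, pair(e, e))   [R2 at 2.2]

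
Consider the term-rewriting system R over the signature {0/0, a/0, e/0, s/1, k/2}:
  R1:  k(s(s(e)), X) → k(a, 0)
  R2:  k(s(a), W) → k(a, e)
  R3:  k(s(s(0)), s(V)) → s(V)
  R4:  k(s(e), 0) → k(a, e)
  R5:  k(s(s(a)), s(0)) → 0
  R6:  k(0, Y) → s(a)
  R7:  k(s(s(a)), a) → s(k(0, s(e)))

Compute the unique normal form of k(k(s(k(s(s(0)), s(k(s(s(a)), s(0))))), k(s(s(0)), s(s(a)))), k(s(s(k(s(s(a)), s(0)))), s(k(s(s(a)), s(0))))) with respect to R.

0

1. k(k(s(k(s(s(0)), s(k(s(s(a)), s(0))))), k(s(s(0)), s(s(a)))), k(s(s(k(s(s(a)), s(0)))), s(k(s(s(a)), s(0)))))  →  k(k(s(s(k(s(s(a)), s(0)))), k(s(s(0)), s(s(a)))), k(s(s(k(s(s(a)), s(0)))), s(k(s(s(a)), s(0)))))   [R3 at 1.1.1]
2. k(k(s(s(k(s(s(a)), s(0)))), k(s(s(0)), s(s(a)))), k(s(s(k(s(s(a)), s(0)))), s(k(s(s(a)), s(0)))))  →  k(k(s(s(0)), k(s(s(0)), s(s(a)))), k(s(s(k(s(s(a)), s(0)))), s(k(s(s(a)), s(0)))))   [R5 at 1.1.1.1]
3. k(k(s(s(0)), k(s(s(0)), s(s(a)))), k(s(s(k(s(s(a)), s(0)))), s(k(s(s(a)), s(0)))))  →  k(k(s(s(0)), s(s(a))), k(s(s(k(s(s(a)), s(0)))), s(k(s(s(a)), s(0)))))   [R3 at 1.2]
4. k(k(s(s(0)), s(s(a))), k(s(s(k(s(s(a)), s(0)))), s(k(s(s(a)), s(0)))))  →  k(s(s(a)), k(s(s(k(s(s(a)), s(0)))), s(k(s(s(a)), s(0)))))   [R3 at 1]
5. k(s(s(a)), k(s(s(k(s(s(a)), s(0)))), s(k(s(s(a)), s(0)))))  →  k(s(s(a)), k(s(s(0)), s(k(s(s(a)), s(0)))))   [R5 at 2.1.1.1]
6. k(s(s(a)), k(s(s(0)), s(k(s(s(a)), s(0)))))  →  k(s(s(a)), s(k(s(s(a)), s(0))))   [R3 at 2]
7. k(s(s(a)), s(k(s(s(a)), s(0))))  →  k(s(s(a)), s(0))   [R5 at 2.1]
8. k(s(s(a)), s(0))  →  0   [R5 at ε]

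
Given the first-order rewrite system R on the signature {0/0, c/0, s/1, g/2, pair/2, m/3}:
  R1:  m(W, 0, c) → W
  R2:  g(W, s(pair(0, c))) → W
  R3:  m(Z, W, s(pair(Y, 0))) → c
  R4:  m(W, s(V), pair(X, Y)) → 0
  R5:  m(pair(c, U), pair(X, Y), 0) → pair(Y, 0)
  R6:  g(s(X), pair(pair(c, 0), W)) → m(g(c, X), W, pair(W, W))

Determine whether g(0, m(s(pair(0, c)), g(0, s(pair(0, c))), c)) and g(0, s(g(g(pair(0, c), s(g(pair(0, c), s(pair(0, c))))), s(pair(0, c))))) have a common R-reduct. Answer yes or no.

yes — NF(t₁) = 0, NF(t₂) = 0

Reduce t₁ = g(0, m(s(pair(0, c)), g(0, s(pair(0, c))), c)):
1. g(0, m(s(pair(0, c)), g(0, s(pair(0, c))), c))  →  g(0, m(s(pair(0, c)), 0, c))   [R2 at 2.2]
2. g(0, m(s(pair(0, c)), 0, c))  →  g(0, s(pair(0, c)))   [R1 at 2]
3. g(0, s(pair(0, c)))  →  0   [R2 at ε]

Reduce t₂ = g(0, s(g(g(pair(0, c), s(g(pair(0, c), s(pair(0, c))))), s(pair(0, c))))):
1. g(0, s(g(g(pair(0, c), s(g(pair(0, c), s(pair(0, c))))), s(pair(0, c)))))  →  g(0, s(g(pair(0, c), s(g(pair(0, c), s(pair(0, c)))))))   [R2 at 2.1]
2. g(0, s(g(pair(0, c), s(g(pair(0, c), s(pair(0, c)))))))  →  g(0, s(g(pair(0, c), s(pair(0, c)))))   [R2 at 2.1.2.1]
3. g(0, s(g(pair(0, c), s(pair(0, c)))))  →  g(0, s(pair(0, c)))   [R2 at 2.1]
4. g(0, s(pair(0, c)))  →  0   [R2 at ε]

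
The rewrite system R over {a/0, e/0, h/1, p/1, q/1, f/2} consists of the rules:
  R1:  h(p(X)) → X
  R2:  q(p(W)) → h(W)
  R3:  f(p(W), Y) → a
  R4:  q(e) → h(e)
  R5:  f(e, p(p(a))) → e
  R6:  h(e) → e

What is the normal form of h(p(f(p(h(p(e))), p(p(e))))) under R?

1. h(p(f(p(h(p(e))), p(p(e)))))  →  f(p(h(p(e))), p(p(e)))   [R1 at ε]
2. f(p(h(p(e))), p(p(e)))  →  a   [R3 at ε]

a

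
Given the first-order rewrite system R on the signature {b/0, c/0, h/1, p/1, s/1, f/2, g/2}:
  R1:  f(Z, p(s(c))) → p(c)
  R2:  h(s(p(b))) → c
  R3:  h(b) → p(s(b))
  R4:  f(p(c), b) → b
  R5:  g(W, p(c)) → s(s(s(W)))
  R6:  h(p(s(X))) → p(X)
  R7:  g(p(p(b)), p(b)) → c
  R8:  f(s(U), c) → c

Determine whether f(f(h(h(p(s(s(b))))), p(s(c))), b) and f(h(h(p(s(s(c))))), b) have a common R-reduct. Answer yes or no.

Reduce t₁ = f(f(h(h(p(s(s(b))))), p(s(c))), b):
1. f(f(h(h(p(s(s(b))))), p(s(c))), b)  →  f(p(c), b)   [R1 at 1]
2. f(p(c), b)  →  b   [R4 at ε]

Reduce t₂ = f(h(h(p(s(s(c))))), b):
1. f(h(h(p(s(s(c))))), b)  →  f(h(p(s(c))), b)   [R6 at 1.1]
2. f(h(p(s(c))), b)  →  f(p(c), b)   [R6 at 1]
3. f(p(c), b)  →  b   [R4 at ε]

yes — NF(t₁) = b, NF(t₂) = b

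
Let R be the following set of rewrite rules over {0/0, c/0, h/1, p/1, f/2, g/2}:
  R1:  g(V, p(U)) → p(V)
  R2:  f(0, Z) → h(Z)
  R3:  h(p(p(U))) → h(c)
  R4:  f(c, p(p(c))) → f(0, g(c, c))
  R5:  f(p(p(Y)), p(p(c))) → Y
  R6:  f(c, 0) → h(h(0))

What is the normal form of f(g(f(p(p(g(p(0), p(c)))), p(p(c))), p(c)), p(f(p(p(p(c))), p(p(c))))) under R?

p(0)

1. f(g(f(p(p(g(p(0), p(c)))), p(p(c))), p(c)), p(f(p(p(p(c))), p(p(c)))))  →  f(p(f(p(p(g(p(0), p(c)))), p(p(c)))), p(f(p(p(p(c))), p(p(c)))))   [R1 at 1]
2. f(p(f(p(p(g(p(0), p(c)))), p(p(c)))), p(f(p(p(p(c))), p(p(c)))))  →  f(p(g(p(0), p(c))), p(f(p(p(p(c))), p(p(c)))))   [R5 at 1.1]
3. f(p(g(p(0), p(c))), p(f(p(p(p(c))), p(p(c)))))  →  f(p(p(p(0))), p(f(p(p(p(c))), p(p(c)))))   [R1 at 1.1]
4. f(p(p(p(0))), p(f(p(p(p(c))), p(p(c)))))  →  f(p(p(p(0))), p(p(c)))   [R5 at 2.1]
5. f(p(p(p(0))), p(p(c)))  →  p(0)   [R5 at ε]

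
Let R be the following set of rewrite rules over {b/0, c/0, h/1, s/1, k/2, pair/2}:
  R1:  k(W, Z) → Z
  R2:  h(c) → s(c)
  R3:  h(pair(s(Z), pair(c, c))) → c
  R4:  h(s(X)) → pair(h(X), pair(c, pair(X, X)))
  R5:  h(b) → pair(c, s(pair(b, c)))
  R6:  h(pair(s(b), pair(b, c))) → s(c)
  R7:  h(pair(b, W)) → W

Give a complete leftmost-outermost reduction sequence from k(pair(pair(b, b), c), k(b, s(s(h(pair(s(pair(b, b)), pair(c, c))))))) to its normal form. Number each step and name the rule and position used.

s(s(c))

1. k(pair(pair(b, b), c), k(b, s(s(h(pair(s(pair(b, b)), pair(c, c)))))))  →  k(b, s(s(h(pair(s(pair(b, b)), pair(c, c))))))   [R1 at ε]
2. k(b, s(s(h(pair(s(pair(b, b)), pair(c, c))))))  →  s(s(h(pair(s(pair(b, b)), pair(c, c)))))   [R1 at ε]
3. s(s(h(pair(s(pair(b, b)), pair(c, c)))))  →  s(s(c))   [R3 at 1.1]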